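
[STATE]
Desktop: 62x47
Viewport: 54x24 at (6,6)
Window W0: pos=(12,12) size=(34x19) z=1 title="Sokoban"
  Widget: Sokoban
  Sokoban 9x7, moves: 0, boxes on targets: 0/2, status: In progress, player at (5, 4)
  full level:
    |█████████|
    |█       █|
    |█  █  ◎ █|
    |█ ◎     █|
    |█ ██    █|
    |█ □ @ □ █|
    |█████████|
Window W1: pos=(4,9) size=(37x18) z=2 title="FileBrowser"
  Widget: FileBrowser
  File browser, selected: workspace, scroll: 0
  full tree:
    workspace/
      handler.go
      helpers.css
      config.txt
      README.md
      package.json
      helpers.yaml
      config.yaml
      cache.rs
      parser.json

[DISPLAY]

                                                      
                                                      
                                                      
━━━━━━━━━━━━━━━━━━━━━━━━━━━━━━━━━━┓                   
FileBrowser                       ┃                   
──────────────────────────────────┨                   
 [-] workspace/                   ┃━━━━┓              
   handler.go                     ┃    ┃              
   helpers.css                    ┃────┨              
   config.txt                     ┃    ┃              
   README.md                      ┃    ┃              
   package.json                   ┃    ┃              
   helpers.yaml                   ┃    ┃              
   config.yaml                    ┃    ┃              
   cache.rs                       ┃    ┃              
   parser.json                    ┃    ┃              
                                  ┃    ┃              
                                  ┃    ┃              
                                  ┃    ┃              
                                  ┃    ┃              
━━━━━━━━━━━━━━━━━━━━━━━━━━━━━━━━━━┛    ┃              
      ┃                                ┃              
      ┃                                ┃              
      ┃                                ┃              


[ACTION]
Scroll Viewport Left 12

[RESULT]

                                                      
                                                      
                                                      
    ┏━━━━━━━━━━━━━━━━━━━━━━━━━━━━━━━━━━━┓             
    ┃ FileBrowser                       ┃             
    ┠───────────────────────────────────┨             
    ┃> [-] workspace/                   ┃━━━━┓        
    ┃    handler.go                     ┃    ┃        
    ┃    helpers.css                    ┃────┨        
    ┃    config.txt                     ┃    ┃        
    ┃    README.md                      ┃    ┃        
    ┃    package.json                   ┃    ┃        
    ┃    helpers.yaml                   ┃    ┃        
    ┃    config.yaml                    ┃    ┃        
    ┃    cache.rs                       ┃    ┃        
    ┃    parser.json                    ┃    ┃        
    ┃                                   ┃    ┃        
    ┃                                   ┃    ┃        
    ┃                                   ┃    ┃        
    ┃                                   ┃    ┃        
    ┗━━━━━━━━━━━━━━━━━━━━━━━━━━━━━━━━━━━┛    ┃        
            ┃                                ┃        
            ┃                                ┃        
            ┃                                ┃        


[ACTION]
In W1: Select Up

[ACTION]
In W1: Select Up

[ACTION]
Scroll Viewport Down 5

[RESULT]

    ┠───────────────────────────────────┨             
    ┃> [-] workspace/                   ┃━━━━┓        
    ┃    handler.go                     ┃    ┃        
    ┃    helpers.css                    ┃────┨        
    ┃    config.txt                     ┃    ┃        
    ┃    README.md                      ┃    ┃        
    ┃    package.json                   ┃    ┃        
    ┃    helpers.yaml                   ┃    ┃        
    ┃    config.yaml                    ┃    ┃        
    ┃    cache.rs                       ┃    ┃        
    ┃    parser.json                    ┃    ┃        
    ┃                                   ┃    ┃        
    ┃                                   ┃    ┃        
    ┃                                   ┃    ┃        
    ┃                                   ┃    ┃        
    ┗━━━━━━━━━━━━━━━━━━━━━━━━━━━━━━━━━━━┛    ┃        
            ┃                                ┃        
            ┃                                ┃        
            ┃                                ┃        
            ┗━━━━━━━━━━━━━━━━━━━━━━━━━━━━━━━━┛        
                                                      
                                                      
                                                      
                                                      


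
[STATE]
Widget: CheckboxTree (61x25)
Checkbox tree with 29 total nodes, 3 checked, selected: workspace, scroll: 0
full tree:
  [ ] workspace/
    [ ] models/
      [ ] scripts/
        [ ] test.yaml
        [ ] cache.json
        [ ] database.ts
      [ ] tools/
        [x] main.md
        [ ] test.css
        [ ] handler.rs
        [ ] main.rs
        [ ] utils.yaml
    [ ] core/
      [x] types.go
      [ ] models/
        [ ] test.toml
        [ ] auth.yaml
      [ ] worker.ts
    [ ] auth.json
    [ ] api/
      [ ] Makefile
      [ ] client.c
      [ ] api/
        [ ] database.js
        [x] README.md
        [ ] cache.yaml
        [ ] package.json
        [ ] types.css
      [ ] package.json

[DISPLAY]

>[-] workspace/                                              
   [-] models/                                               
     [ ] scripts/                                            
       [ ] test.yaml                                         
       [ ] cache.json                                        
       [ ] database.ts                                       
     [-] tools/                                              
       [x] main.md                                           
       [ ] test.css                                          
       [ ] handler.rs                                        
       [ ] main.rs                                           
       [ ] utils.yaml                                        
   [-] core/                                                 
     [x] types.go                                            
     [ ] models/                                             
       [ ] test.toml                                         
       [ ] auth.yaml                                         
     [ ] worker.ts                                           
   [ ] auth.json                                             
   [-] api/                                                  
     [ ] Makefile                                            
     [ ] client.c                                            
     [-] api/                                                
       [ ] database.js                                       
       [x] README.md                                         


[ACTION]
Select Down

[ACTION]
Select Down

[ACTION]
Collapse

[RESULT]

 [-] workspace/                                              
   [-] models/                                               
>    [ ] scripts/                                            
     [-] tools/                                              
       [x] main.md                                           
       [ ] test.css                                          
       [ ] handler.rs                                        
       [ ] main.rs                                           
       [ ] utils.yaml                                        
   [-] core/                                                 
     [x] types.go                                            
     [ ] models/                                             
       [ ] test.toml                                         
       [ ] auth.yaml                                         
     [ ] worker.ts                                           
   [ ] auth.json                                             
   [-] api/                                                  
     [ ] Makefile                                            
     [ ] client.c                                            
     [-] api/                                                
       [ ] database.js                                       
       [x] README.md                                         
       [ ] cache.yaml                                        
       [ ] package.json                                      
       [ ] types.css                                         


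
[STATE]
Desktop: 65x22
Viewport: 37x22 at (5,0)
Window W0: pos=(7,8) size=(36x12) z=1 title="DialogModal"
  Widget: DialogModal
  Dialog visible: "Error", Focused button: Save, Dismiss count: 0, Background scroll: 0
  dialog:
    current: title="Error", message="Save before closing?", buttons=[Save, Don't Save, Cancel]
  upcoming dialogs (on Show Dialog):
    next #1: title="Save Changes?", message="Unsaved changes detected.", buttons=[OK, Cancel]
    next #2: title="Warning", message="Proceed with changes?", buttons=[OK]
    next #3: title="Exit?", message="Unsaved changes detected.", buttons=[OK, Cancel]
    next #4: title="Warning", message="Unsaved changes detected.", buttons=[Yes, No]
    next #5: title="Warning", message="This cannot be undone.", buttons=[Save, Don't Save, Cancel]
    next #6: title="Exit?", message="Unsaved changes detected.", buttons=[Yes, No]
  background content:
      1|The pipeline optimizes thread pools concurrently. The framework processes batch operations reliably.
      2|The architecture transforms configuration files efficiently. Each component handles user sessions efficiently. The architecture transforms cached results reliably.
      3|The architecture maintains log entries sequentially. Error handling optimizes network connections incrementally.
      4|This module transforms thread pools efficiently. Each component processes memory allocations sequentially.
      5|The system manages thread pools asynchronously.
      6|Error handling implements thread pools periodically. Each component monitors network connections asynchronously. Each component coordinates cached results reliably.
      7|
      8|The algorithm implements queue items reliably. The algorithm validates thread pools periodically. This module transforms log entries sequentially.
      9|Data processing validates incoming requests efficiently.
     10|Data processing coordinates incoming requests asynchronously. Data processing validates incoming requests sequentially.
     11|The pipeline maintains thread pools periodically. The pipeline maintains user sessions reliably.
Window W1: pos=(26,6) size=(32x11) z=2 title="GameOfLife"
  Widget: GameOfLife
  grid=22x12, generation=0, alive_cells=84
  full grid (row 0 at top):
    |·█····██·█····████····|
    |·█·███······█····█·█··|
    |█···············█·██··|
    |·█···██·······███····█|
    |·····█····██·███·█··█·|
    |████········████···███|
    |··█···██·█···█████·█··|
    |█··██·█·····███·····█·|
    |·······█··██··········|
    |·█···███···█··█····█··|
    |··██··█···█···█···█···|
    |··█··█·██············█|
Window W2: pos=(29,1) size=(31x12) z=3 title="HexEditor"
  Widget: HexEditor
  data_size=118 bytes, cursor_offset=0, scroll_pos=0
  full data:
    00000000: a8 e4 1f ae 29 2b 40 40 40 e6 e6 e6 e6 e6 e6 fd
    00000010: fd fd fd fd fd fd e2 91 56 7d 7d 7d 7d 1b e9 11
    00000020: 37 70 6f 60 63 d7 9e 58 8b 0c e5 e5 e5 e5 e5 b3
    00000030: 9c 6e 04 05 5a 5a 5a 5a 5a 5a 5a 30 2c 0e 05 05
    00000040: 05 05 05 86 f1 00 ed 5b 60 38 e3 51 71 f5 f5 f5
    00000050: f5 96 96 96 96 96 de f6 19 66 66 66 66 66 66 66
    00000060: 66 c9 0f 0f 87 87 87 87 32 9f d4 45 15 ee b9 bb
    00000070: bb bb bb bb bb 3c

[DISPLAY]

                                     
                        ┏━━━━━━━━━━━━
                        ┃ HexEditor  
                        ┠────────────
                        ┃00000000  A8
                        ┃00000010  fd
                     ┏━━┃00000020  37
                     ┃ G┃00000030  9c
  ┏━━━━━━━━━━━━━━━━━━┠──┃00000040  05
  ┃ DialogModal      ┃Ge┃00000050  f5
  ┠──────────────────┃·█┃00000060  66
  ┃The pipeline optim┃··┃00000070  bb
  ┃Th┌───────────────┃██┗━━━━━━━━━━━━
  ┃Th│           Erro┃··█···██·█···██
  ┃Th│    Save before┃█··██·█·····███
  ┃Th│[Save]  Don't S┃·······█··██···
  ┃Er└───────────────┗━━━━━━━━━━━━━━━
  ┃                                  
  ┃The algorithm implements queue ite
  ┗━━━━━━━━━━━━━━━━━━━━━━━━━━━━━━━━━━
                                     
                                     


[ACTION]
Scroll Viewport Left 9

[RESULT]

                                     
                             ┏━━━━━━━
                             ┃ HexEdi
                             ┠───────
                             ┃0000000
                             ┃0000001
                          ┏━━┃0000002
                          ┃ G┃0000003
       ┏━━━━━━━━━━━━━━━━━━┠──┃0000004
       ┃ DialogModal      ┃Ge┃0000005
       ┠──────────────────┃·█┃0000006
       ┃The pipeline optim┃··┃0000007
       ┃Th┌───────────────┃██┗━━━━━━━
       ┃Th│           Erro┃··█···██·█
       ┃Th│    Save before┃█··██·█···
       ┃Th│[Save]  Don't S┃·······█··
       ┃Er└───────────────┗━━━━━━━━━━
       ┃                             
       ┃The algorithm implements queu
       ┗━━━━━━━━━━━━━━━━━━━━━━━━━━━━━
                                     
                                     


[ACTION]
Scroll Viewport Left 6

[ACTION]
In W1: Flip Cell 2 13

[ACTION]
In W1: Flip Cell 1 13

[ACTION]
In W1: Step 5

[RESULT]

                                     
                             ┏━━━━━━━
                             ┃ HexEdi
                             ┠───────
                             ┃0000000
                             ┃0000001
                          ┏━━┃0000002
                          ┃ G┃0000003
       ┏━━━━━━━━━━━━━━━━━━┠──┃0000004
       ┃ DialogModal      ┃Ge┃0000005
       ┠──────────────────┃··┃0000006
       ┃The pipeline optim┃··┃0000007
       ┃Th┌───────────────┃██┗━━━━━━━
       ┃Th│           Erro┃····█····█
       ┃Th│    Save before┃·██·······
       ┃Th│[Save]  Don't S┃·██·███···
       ┃Er└───────────────┗━━━━━━━━━━
       ┃                             
       ┃The algorithm implements queu
       ┗━━━━━━━━━━━━━━━━━━━━━━━━━━━━━
                                     
                                     


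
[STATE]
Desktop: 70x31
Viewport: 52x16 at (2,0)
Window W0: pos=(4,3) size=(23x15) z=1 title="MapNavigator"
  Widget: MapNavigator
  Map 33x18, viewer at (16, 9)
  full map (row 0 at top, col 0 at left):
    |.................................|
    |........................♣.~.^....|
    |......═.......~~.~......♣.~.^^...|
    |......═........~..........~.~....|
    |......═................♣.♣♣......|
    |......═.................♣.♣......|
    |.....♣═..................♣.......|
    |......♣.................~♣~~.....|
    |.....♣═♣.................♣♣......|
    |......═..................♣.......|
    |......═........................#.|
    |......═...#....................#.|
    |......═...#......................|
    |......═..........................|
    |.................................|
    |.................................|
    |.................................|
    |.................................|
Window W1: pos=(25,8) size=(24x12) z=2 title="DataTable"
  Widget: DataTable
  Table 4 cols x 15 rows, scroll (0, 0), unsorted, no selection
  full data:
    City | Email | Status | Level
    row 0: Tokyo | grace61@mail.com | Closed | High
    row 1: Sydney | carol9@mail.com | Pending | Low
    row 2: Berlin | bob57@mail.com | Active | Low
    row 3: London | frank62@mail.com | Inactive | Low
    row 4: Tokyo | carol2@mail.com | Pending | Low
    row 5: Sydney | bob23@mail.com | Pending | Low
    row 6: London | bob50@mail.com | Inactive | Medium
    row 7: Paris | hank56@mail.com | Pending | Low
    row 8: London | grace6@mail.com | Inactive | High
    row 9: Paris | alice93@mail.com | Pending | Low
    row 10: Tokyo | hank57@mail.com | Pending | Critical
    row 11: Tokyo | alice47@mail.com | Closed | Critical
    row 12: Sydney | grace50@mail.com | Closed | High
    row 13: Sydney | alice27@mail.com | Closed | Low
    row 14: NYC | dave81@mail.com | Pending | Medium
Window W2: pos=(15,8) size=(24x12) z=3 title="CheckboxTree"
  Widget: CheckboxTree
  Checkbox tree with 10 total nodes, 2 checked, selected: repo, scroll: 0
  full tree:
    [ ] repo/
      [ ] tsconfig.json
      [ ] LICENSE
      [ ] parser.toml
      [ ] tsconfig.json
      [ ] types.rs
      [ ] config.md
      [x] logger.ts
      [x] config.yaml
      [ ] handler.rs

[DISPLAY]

                                                    
                                                    
                                                    
  ┏━━━━━━━━━━━━━━━━━━━━━┓                           
  ┃ MapNavigator        ┃                           
  ┠─────────────────────┨                           
  ┃═................♣.♣♣┃                           
  ┃═.................♣.♣┃                           
  ┃═.........┏━━━━━━━━━━━━━━━━━━━━━━┓━━━━━━━━━┓     
  ┃♣.........┃ CheckboxTree         ┃         ┃     
  ┃═♣........┠──────────────────────┨─────────┨     
  ┃═.........┃>[-] repo/            ┃         ┃     
  ┃═.........┃   [ ] tsconfig.json  ┃─────────┃     
  ┃═...#.....┃   [ ] LICENSE        ┃1@mail.co┃     
  ┃═...#.....┃   [ ] parser.toml    ┃@mail.com┃     
  ┃═.........┃   [ ] tsconfig.json  ┃mail.com ┃     


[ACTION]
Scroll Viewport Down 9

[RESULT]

  ┃♣.........┃ CheckboxTree         ┃         ┃     
  ┃═♣........┠──────────────────────┨─────────┨     
  ┃═.........┃>[-] repo/            ┃         ┃     
  ┃═.........┃   [ ] tsconfig.json  ┃─────────┃     
  ┃═...#.....┃   [ ] LICENSE        ┃1@mail.co┃     
  ┃═...#.....┃   [ ] parser.toml    ┃@mail.com┃     
  ┃═.........┃   [ ] tsconfig.json  ┃mail.com ┃     
  ┃..........┃   [ ] types.rs       ┃2@mail.co┃     
  ┗━━━━━━━━━━┃   [ ] config.md      ┃@mail.com┃     
             ┃   [x] logger.ts      ┃mail.com ┃     
             ┗━━━━━━━━━━━━━━━━━━━━━━┛━━━━━━━━━┛     
                                                    
                                                    
                                                    
                                                    
                                                    


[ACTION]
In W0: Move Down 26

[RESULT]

  ┃..........┃ CheckboxTree         ┃         ┃     
  ┃..........┠──────────────────────┨─────────┨     
  ┃..........┃>[-] repo/            ┃         ┃     
  ┃          ┃   [ ] tsconfig.json  ┃─────────┃     
  ┃          ┃   [ ] LICENSE        ┃1@mail.co┃     
  ┃          ┃   [ ] parser.toml    ┃@mail.com┃     
  ┃          ┃   [ ] tsconfig.json  ┃mail.com ┃     
  ┃          ┃   [ ] types.rs       ┃2@mail.co┃     
  ┗━━━━━━━━━━┃   [ ] config.md      ┃@mail.com┃     
             ┃   [x] logger.ts      ┃mail.com ┃     
             ┗━━━━━━━━━━━━━━━━━━━━━━┛━━━━━━━━━┛     
                                                    
                                                    
                                                    
                                                    
                                                    


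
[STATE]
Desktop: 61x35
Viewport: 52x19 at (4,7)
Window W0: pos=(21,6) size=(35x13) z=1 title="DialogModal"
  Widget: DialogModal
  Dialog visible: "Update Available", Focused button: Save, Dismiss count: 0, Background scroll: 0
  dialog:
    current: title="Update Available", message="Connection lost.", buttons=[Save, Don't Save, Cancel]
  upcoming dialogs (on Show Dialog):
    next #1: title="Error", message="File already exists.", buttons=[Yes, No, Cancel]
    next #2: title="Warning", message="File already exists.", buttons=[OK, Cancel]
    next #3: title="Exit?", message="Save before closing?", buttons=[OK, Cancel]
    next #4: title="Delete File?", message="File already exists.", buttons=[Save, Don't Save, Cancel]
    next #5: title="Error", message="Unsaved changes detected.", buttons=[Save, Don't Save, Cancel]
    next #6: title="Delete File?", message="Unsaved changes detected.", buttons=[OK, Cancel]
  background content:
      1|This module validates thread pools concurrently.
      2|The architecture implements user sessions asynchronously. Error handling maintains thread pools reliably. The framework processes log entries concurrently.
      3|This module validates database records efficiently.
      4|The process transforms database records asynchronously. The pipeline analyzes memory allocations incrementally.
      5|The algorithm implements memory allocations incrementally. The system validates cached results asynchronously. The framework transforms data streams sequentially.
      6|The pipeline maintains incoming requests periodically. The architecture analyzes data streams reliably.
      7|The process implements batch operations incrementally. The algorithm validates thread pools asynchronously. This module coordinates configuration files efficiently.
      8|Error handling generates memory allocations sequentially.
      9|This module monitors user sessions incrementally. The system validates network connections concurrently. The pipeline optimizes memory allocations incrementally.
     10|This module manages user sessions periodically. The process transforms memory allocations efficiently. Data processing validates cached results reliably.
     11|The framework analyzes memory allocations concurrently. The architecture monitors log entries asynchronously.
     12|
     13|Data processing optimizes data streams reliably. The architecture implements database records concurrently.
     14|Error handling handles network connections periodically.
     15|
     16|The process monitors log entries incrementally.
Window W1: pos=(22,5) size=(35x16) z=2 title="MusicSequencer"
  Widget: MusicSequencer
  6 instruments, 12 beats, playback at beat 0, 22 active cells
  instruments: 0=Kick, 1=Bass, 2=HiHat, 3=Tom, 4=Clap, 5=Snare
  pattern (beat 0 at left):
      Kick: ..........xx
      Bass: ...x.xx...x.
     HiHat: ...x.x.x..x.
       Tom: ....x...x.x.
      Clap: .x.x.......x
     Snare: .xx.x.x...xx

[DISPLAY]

                 ┃┠─────────────────────────────────
                 ┠┃      ▼12345678901               
                 ┃┃  Kick··········██               
                 ┃┃  Bass···█·██···█·               
                 ┃┃ HiHat···█·█·█··█·               
                 ┃┃   Tom····█···█·█·               
                 ┃┃  Clap·█·█·······█               
                 ┃┃ Snare·██·█·█···██               
                 ┃┃                                 
                 ┃┃                                 
                 ┃┃                                 
                 ┗┃                                 
                  ┃                                 
                  ┗━━━━━━━━━━━━━━━━━━━━━━━━━━━━━━━━━
                                                    
                                                    
                                                    
                                                    
                                                    


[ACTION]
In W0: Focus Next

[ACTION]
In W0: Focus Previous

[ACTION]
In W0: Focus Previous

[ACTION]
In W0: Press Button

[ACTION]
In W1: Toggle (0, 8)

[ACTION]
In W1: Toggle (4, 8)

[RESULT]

                 ┃┠─────────────────────────────────
                 ┠┃      ▼12345678901               
                 ┃┃  Kick········█·██               
                 ┃┃  Bass···█·██···█·               
                 ┃┃ HiHat···█·█·█··█·               
                 ┃┃   Tom····█···█·█·               
                 ┃┃  Clap·█·█····█··█               
                 ┃┃ Snare·██·█·█···██               
                 ┃┃                                 
                 ┃┃                                 
                 ┃┃                                 
                 ┗┃                                 
                  ┃                                 
                  ┗━━━━━━━━━━━━━━━━━━━━━━━━━━━━━━━━━
                                                    
                                                    
                                                    
                                                    
                                                    


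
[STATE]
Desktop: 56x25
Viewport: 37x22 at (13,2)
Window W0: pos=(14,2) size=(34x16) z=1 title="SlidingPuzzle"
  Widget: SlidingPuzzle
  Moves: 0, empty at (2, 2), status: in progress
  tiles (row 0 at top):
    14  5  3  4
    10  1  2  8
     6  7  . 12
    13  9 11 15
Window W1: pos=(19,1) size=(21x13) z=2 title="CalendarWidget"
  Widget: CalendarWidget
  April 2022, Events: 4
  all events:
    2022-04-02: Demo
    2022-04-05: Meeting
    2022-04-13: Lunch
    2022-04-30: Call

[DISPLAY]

 ┏━━━━┃ CalendarWidget    ┃━━━━━━━┓  
 ┃ Sli┠───────────────────┨       ┃  
 ┠────┃     April 2022    ┃───────┨  
 ┃┌───┃Mo Tu We Th Fr Sa S┃       ┃  
 ┃│ 14┃             1  2* ┃       ┃  
 ┃├───┃ 4  5*  6  7  8  9 ┃       ┃  
 ┃│ 10┃11 12 13* 14 15 16 ┃       ┃  
 ┃├───┃18 19 20 21 22 23 2┃       ┃  
 ┃│  6┃25 26 27 28 29 30* ┃       ┃  
 ┃├───┃                   ┃       ┃  
 ┃│ 13┃                   ┃       ┃  
 ┃└───┗━━━━━━━━━━━━━━━━━━━┛       ┃  
 ┃Moves: 0                        ┃  
 ┃                                ┃  
 ┃                                ┃  
 ┗━━━━━━━━━━━━━━━━━━━━━━━━━━━━━━━━┛  
                                     
                                     
                                     
                                     
                                     
                                     


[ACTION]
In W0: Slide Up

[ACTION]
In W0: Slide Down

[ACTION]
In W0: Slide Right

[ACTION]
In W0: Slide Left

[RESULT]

 ┏━━━━┃ CalendarWidget    ┃━━━━━━━┓  
 ┃ Sli┠───────────────────┨       ┃  
 ┠────┃     April 2022    ┃───────┨  
 ┃┌───┃Mo Tu We Th Fr Sa S┃       ┃  
 ┃│ 14┃             1  2* ┃       ┃  
 ┃├───┃ 4  5*  6  7  8  9 ┃       ┃  
 ┃│ 10┃11 12 13* 14 15 16 ┃       ┃  
 ┃├───┃18 19 20 21 22 23 2┃       ┃  
 ┃│  6┃25 26 27 28 29 30* ┃       ┃  
 ┃├───┃                   ┃       ┃  
 ┃│ 13┃                   ┃       ┃  
 ┃└───┗━━━━━━━━━━━━━━━━━━━┛       ┃  
 ┃Moves: 4                        ┃  
 ┃                                ┃  
 ┃                                ┃  
 ┗━━━━━━━━━━━━━━━━━━━━━━━━━━━━━━━━┛  
                                     
                                     
                                     
                                     
                                     
                                     


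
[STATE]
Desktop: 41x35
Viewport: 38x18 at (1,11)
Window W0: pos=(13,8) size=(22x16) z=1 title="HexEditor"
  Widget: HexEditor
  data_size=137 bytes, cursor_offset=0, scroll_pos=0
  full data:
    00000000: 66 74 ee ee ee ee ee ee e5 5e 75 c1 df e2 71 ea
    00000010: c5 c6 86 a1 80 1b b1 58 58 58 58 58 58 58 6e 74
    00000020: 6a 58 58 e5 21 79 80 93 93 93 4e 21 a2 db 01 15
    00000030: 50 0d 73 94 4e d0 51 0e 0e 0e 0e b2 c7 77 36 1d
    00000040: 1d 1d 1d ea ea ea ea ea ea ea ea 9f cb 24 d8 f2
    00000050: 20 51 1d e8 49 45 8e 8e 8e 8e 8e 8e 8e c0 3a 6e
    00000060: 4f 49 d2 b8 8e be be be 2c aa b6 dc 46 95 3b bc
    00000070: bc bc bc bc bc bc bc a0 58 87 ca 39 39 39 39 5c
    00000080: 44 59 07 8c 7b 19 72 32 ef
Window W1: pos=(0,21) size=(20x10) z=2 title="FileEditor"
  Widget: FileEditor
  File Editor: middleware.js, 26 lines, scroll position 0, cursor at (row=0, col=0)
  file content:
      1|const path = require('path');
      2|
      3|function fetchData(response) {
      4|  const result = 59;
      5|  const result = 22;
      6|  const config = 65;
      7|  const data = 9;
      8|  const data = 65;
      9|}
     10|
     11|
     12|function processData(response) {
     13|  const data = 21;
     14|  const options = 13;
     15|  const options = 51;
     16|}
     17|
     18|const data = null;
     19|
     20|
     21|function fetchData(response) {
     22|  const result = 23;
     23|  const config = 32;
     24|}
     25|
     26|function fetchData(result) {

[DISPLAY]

            ┃00000000  66 74 ee e┃    
            ┃00000010  c5 c6 86 a┃    
            ┃00000020  6a 58 58 e┃    
            ┃00000030  50 0d 73 9┃    
            ┃00000040  1d 1d 1d e┃    
            ┃00000050  20 51 1d e┃    
            ┃00000060  4f 49 d2 b┃    
            ┃00000070  bc bc bc b┃    
            ┃00000080  44 59 07 8┃    
            ┃                    ┃    
━━━━━━━━━━━━━━━━━━┓              ┃    
 FileEditor       ┃              ┃    
──────────────────┨━━━━━━━━━━━━━━┛    
█onst path = requ▲┃                   
                 █┃                   
function fetchDat░┃                   
  const result = ░┃                   
  const result = ░┃                   


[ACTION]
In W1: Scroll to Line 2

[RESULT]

            ┃00000000  66 74 ee e┃    
            ┃00000010  c5 c6 86 a┃    
            ┃00000020  6a 58 58 e┃    
            ┃00000030  50 0d 73 9┃    
            ┃00000040  1d 1d 1d e┃    
            ┃00000050  20 51 1d e┃    
            ┃00000060  4f 49 d2 b┃    
            ┃00000070  bc bc bc b┃    
            ┃00000080  44 59 07 8┃    
            ┃                    ┃    
━━━━━━━━━━━━━━━━━━┓              ┃    
 FileEditor       ┃              ┃    
──────────────────┨━━━━━━━━━━━━━━┛    
                 ▲┃                   
function fetchDat█┃                   
  const result = ░┃                   
  const result = ░┃                   
  const config = ░┃                   


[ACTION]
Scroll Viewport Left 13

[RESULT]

             ┃00000000  66 74 ee e┃   
             ┃00000010  c5 c6 86 a┃   
             ┃00000020  6a 58 58 e┃   
             ┃00000030  50 0d 73 9┃   
             ┃00000040  1d 1d 1d e┃   
             ┃00000050  20 51 1d e┃   
             ┃00000060  4f 49 d2 b┃   
             ┃00000070  bc bc bc b┃   
             ┃00000080  44 59 07 8┃   
             ┃                    ┃   
┏━━━━━━━━━━━━━━━━━━┓              ┃   
┃ FileEditor       ┃              ┃   
┠──────────────────┨━━━━━━━━━━━━━━┛   
┃                 ▲┃                  
┃function fetchDat█┃                  
┃  const result = ░┃                  
┃  const result = ░┃                  
┃  const config = ░┃                  


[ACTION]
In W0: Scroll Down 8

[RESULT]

             ┃00000080  44 59 07 8┃   
             ┃                    ┃   
             ┃                    ┃   
             ┃                    ┃   
             ┃                    ┃   
             ┃                    ┃   
             ┃                    ┃   
             ┃                    ┃   
             ┃                    ┃   
             ┃                    ┃   
┏━━━━━━━━━━━━━━━━━━┓              ┃   
┃ FileEditor       ┃              ┃   
┠──────────────────┨━━━━━━━━━━━━━━┛   
┃                 ▲┃                  
┃function fetchDat█┃                  
┃  const result = ░┃                  
┃  const result = ░┃                  
┃  const config = ░┃                  


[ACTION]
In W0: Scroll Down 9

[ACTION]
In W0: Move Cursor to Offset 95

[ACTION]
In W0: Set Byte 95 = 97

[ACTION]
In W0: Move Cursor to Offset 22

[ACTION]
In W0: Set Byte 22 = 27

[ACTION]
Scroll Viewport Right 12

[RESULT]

          ┃00000080  44 59 07 8┃      
          ┃                    ┃      
          ┃                    ┃      
          ┃                    ┃      
          ┃                    ┃      
          ┃                    ┃      
          ┃                    ┃      
          ┃                    ┃      
          ┃                    ┃      
          ┃                    ┃      
━━━━━━━━━━━━━━━━┓              ┃      
ileEditor       ┃              ┃      
────────────────┨━━━━━━━━━━━━━━┛      
               ▲┃                     
nction fetchDat█┃                     
const result = ░┃                     
const result = ░┃                     
const config = ░┃                     


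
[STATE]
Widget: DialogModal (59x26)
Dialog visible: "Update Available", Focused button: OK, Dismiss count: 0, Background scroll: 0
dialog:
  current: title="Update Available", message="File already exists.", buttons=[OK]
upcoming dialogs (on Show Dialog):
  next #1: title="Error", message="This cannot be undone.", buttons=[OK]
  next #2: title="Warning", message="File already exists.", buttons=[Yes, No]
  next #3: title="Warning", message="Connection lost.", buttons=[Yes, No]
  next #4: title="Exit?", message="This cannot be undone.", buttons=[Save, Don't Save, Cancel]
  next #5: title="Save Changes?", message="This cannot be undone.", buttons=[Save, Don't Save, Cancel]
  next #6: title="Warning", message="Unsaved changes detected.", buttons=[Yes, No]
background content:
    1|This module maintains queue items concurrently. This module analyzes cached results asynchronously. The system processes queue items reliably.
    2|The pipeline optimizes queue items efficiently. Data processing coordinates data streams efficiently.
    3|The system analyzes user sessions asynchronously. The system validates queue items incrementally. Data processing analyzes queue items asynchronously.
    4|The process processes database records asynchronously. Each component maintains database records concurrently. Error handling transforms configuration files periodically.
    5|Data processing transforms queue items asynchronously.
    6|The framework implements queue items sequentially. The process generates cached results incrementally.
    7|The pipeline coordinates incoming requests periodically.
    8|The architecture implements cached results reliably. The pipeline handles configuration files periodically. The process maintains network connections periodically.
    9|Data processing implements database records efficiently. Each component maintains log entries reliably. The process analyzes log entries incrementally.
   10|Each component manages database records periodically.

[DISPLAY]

This module maintains queue items concurrently. This module
The pipeline optimizes queue items efficiently. Data proces
The system analyzes user sessions asynchronously. The syste
The process processes database records asynchronously. Each
Data processing transforms queue items asynchronously.     
The framework implements queue items sequentially. The proc
The pipeline coordinates incoming requests periodically.   
The architecture implements cached results reliably. The pi
Data processing implements database records efficiently. Ea
Each component manages database records periodically.      
                 ┌──────────────────────┐                  
                 │   Update Available   │                  
                 │ File already exists. │                  
                 │         [OK]         │                  
                 └──────────────────────┘                  
                                                           
                                                           
                                                           
                                                           
                                                           
                                                           
                                                           
                                                           
                                                           
                                                           
                                                           


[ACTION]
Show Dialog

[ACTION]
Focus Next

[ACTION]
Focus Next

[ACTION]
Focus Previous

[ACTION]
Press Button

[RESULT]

This module maintains queue items concurrently. This module
The pipeline optimizes queue items efficiently. Data proces
The system analyzes user sessions asynchronously. The syste
The process processes database records asynchronously. Each
Data processing transforms queue items asynchronously.     
The framework implements queue items sequentially. The proc
The pipeline coordinates incoming requests periodically.   
The architecture implements cached results reliably. The pi
Data processing implements database records efficiently. Ea
Each component manages database records periodically.      
                                                           
                                                           
                                                           
                                                           
                                                           
                                                           
                                                           
                                                           
                                                           
                                                           
                                                           
                                                           
                                                           
                                                           
                                                           
                                                           
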